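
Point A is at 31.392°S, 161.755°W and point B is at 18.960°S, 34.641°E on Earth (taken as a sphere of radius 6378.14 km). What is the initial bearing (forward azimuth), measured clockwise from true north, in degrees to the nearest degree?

200°

Δλ = -163.604° = -2.8554 rad.
y = sin Δλ · cos φ₂ = (-0.2823)(0.9457) = -0.2670
x = cos φ₁ sin φ₂ − sin φ₁ cos φ₂ cos Δλ = (0.8536)(-0.3249) − (-0.5209)(0.9457)(-0.9593) = -0.7499
θ = atan2(y, x) = -160.41°; adding 360° gives 200°.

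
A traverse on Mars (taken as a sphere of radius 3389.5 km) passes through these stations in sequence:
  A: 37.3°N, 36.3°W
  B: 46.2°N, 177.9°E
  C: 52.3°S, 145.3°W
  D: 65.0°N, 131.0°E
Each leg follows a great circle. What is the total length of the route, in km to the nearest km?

Leg A→B: central angle 1.5888 rad, distance 5385.2 km.
Leg B→C: central angle 1.8051 rad, distance 6118.3 km.
Leg C→D: central angle 2.3305 rad, distance 7899.3 km.
Total: 5385.2 + 6118.3 + 7899.3 ≈ 19403 km.

19403 km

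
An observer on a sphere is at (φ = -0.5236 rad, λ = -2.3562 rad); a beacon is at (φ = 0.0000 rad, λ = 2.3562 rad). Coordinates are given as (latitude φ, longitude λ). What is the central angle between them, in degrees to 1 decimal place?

Let φ₁ = -0.5236 rad, φ₂ = 0.0000 rad, and Δλ = -1.5708 rad.
cos c = sin φ₁ sin φ₂ + cos φ₁ cos φ₂ cos Δλ = (-0.5000)(0.0000) + (0.8660)(1.0000)(0.0000) = 0.00001,
so c = arccos(0.00001) = 1.57079 rad.
So the angular separation is 90.0°.

90.0°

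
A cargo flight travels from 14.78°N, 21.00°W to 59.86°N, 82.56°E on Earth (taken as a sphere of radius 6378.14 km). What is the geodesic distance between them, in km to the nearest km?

With latitudes φ₁ = 14.780°, φ₂ = 59.860° and longitude difference Δλ = 103.560°:
cos c = sin φ₁ sin φ₂ + cos φ₁ cos φ₂ cos Δλ = (0.2551)(0.8648) + (0.9669)(0.5021)(-0.2345) = 0.10679,
so c = arccos(0.10679) = 1.46381 rad.
Distance = R·c = 6378.14 × 1.4638 ≈ 9336 km.

9336 km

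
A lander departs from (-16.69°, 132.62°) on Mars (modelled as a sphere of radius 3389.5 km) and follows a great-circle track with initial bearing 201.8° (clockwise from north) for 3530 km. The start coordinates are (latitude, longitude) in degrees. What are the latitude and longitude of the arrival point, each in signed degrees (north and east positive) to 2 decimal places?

Angular distance δ = d/R = 3530/3389.5 = 1.04145 rad; initial bearing θ = 3.5221 rad.
sin φ₂ = sin φ₁ cos δ + cos φ₁ sin δ cos θ = (-0.2872)(0.5050) + (0.9579)(0.8631)(-0.9285) = -0.9127, so φ₂ = -65.88°.
Δλ = atan2(sin θ sin δ cos φ₁, cos δ − sin φ₁ sin φ₂) = atan2(-0.3070, 0.2429) = -51.658°.
λ₂ = 132.620° − 51.658° = 80.96°.

-65.88°, 80.96°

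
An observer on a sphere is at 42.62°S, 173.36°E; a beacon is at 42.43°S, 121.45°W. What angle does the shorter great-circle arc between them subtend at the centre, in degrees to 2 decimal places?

46.78°

In radians: φ₁ = -0.7439, φ₂ = -0.7405, Δλ = 65.190° = 1.1378 rad.
Haversine: a = sin²(Δφ/2) + cos φ₁ cos φ₂ sin²(Δλ/2) = 0.0000 + (0.7359)(0.7381)(0.2902) = 0.15762.
Central angle c = 2·arcsin(√a) = 0.81652 rad.
So the angular separation is 46.78°.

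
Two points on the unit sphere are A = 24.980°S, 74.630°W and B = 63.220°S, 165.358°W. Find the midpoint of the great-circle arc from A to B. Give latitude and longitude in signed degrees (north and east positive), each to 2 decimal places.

The central angle between A and B is δ = 1.1898 rad.
With f = 0.5, the slerp weights are sin((1−f)δ)/sin δ = 0.6037 and sin(fδ)/sin δ = 0.6037.
Weighted sum of the unit vectors: (0.6037)·(0.2403,-0.8740,-0.4223) + (0.6037)·(-0.4359,-0.1139,-0.8927) = (-0.1181, -0.5964, -0.7939).
Converting back: φ = atan2(z, √(x²+y²)) = -52.55°, λ = atan2(y, x) = -101.20°.

-52.55°, -101.20°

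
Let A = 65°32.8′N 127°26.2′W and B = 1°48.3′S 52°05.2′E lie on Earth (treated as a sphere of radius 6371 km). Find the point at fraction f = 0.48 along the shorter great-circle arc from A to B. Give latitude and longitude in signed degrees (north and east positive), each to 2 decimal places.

Central angle δ = 2.0291 rad. Interpolating on the sphere with fraction f = 0.48:
P = [sin((1−f)δ)·A + sin(fδ)·B] / sin δ = 0.9701·A + 0.9223·B in Cartesian coordinates,
giving P = (0.3223, 0.4084, 0.8540), i.e. latitude 58.65°, longitude 51.72°.

58.65°, 51.72°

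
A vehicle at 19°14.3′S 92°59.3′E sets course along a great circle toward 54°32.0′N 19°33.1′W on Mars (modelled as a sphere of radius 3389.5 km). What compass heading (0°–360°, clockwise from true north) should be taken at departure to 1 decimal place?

Δλ = -112.540° = -1.9642 rad.
y = sin Δλ · cos φ₂ = (-0.9236)(0.5802) = -0.5359
x = cos φ₁ sin φ₂ − sin φ₁ cos φ₂ cos Δλ = (0.9442)(0.8145) − (-0.3295)(0.5802)(-0.3833) = 0.6957
θ = atan2(y, x) = -37.61°; adding 360° gives 322.4°.

322.4°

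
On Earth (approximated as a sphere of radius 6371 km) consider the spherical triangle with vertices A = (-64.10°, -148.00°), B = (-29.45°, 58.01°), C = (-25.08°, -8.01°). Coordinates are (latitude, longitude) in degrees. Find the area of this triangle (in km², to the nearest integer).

Side lengths (central angles): a = 1.0134, b = 1.4924, c = 1.4702 rad; semiperimeter s = 1.9880.
By l'Huilier's theorem, tan(E/4) = √[tan(s/2) tan((s−a)/2) tan((s−b)/2) tan((s−c)/2)], giving spherical excess E = 0.9180 rad.
Area = E·R² = 0.9180 × (6371)² ≈ 37263177 km².

37263177 km²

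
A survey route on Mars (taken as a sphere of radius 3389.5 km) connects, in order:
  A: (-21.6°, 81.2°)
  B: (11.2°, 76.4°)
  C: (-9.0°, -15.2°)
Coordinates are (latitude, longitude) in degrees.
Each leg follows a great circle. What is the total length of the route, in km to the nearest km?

7479 km

Leg A→B: central angle 0.5783 rad, distance 1960.3 km.
Leg B→C: central angle 1.6283 rad, distance 5519.0 km.
Total: 1960.3 + 5519.0 ≈ 7479 km.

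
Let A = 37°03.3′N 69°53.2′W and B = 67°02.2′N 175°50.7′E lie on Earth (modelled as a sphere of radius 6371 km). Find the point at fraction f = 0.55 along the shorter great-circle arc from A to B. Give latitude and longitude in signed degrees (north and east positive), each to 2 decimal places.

Central angle δ = 1.1298 rad. Interpolating on the sphere with fraction f = 0.55:
P = [sin((1−f)δ)·A + sin(fδ)·B] / sin δ = 0.5383·A + 0.6438·B in Cartesian coordinates,
giving P = (-0.1028, -0.3852, 0.9171), i.e. latitude 66.51°, longitude -104.94°.

66.51°, -104.94°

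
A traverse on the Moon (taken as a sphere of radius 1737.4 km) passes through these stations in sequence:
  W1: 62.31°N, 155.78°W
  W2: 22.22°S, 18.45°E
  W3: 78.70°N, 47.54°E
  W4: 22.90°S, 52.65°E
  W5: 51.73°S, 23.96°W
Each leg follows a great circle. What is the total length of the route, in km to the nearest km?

12362 km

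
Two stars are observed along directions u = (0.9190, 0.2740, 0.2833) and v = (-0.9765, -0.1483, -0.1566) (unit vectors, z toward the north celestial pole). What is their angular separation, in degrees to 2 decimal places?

169.24°

u·v = -0.9824; |u| = 0.9999, |v| = 1.0000.
cos θ = (u·v)/(|u||v|) = -0.9824, so θ = 169.24°.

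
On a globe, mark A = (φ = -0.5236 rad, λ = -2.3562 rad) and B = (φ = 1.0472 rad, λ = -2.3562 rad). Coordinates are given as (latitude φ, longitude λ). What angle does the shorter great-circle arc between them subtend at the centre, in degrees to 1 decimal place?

In radians: φ₁ = -0.5236, φ₂ = 1.0472, Δλ = 0.000° = 0.0000 rad.
cos c = sin φ₁ sin φ₂ + cos φ₁ cos φ₂ cos Δλ = (-0.5000)(0.8660) + (0.8660)(0.5000)(1.0000) = -0.00000,
so c = arccos(-0.00000) = 1.57080 rad.
So the angular separation is 90.0°.

90.0°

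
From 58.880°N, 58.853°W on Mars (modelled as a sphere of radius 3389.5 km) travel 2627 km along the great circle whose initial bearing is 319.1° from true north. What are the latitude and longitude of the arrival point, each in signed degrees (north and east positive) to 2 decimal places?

62.24°, -159.19°

Angular distance δ = d/R = 2627/3389.5 = 0.77504 rad; initial bearing θ = 5.5693 rad.
sin φ₂ = sin φ₁ cos δ + cos φ₁ sin δ cos θ = (0.8561)(0.7144) + (0.5168)(0.6997)(0.7559) = 0.8849, so φ₂ = 62.24°.
Δλ = atan2(sin θ sin δ cos φ₁, cos δ − sin φ₁ sin φ₂) = atan2(-0.2368, -0.0432) = -100.337°.
λ₂ = -58.853° − 100.337° = -159.19°.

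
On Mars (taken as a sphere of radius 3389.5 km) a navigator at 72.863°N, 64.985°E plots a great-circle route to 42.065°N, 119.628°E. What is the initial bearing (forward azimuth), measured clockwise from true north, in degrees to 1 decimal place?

109.4°

Δλ = 54.643° = 0.9537 rad.
y = sin Δλ · cos φ₂ = (0.8156)(0.7424) = 0.6055
x = cos φ₁ sin φ₂ − sin φ₁ cos φ₂ cos Δλ = (0.2947)(0.6700) − (0.9556)(0.7424)(0.5787) = -0.2131
θ = atan2(y, x) = 109.39°, so the bearing is 109.4°.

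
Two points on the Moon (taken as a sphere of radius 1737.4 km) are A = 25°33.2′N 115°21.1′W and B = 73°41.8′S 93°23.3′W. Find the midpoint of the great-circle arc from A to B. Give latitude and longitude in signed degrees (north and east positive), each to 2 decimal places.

The central angle between A and B is δ = 1.7509 rad.
With f = 0.5, the slerp weights are sin((1−f)δ)/sin δ = 0.7805 and sin(fδ)/sin δ = 0.7805.
Weighted sum of the unit vectors: (0.7805)·(-0.3863,-0.8153,0.4314) + (0.7805)·(-0.0166,-0.2802,-0.9598) = (-0.3144, -0.8550, -0.4124).
Converting back: φ = atan2(z, √(x²+y²)) = -24.36°, λ = atan2(y, x) = -110.19°.

-24.36°, -110.19°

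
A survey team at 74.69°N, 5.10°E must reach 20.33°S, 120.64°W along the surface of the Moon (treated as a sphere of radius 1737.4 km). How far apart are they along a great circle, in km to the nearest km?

3598 km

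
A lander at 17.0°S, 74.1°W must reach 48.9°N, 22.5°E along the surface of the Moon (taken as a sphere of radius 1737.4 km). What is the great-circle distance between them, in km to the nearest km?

Let φ₁ = -0.2967 rad, φ₂ = 0.8535 rad, and Δλ = 1.6860 rad.
Haversine: a = sin²(Δφ/2) + cos φ₁ cos φ₂ sin²(Δλ/2) = 0.2958 + (0.9563)(0.6574)(0.5575) = 0.64629.
Central angle c = 2·arcsin(√a) = 1.86772 rad.
Distance = R·c = 1737.4 × 1.8677 ≈ 3245 km.

3245 km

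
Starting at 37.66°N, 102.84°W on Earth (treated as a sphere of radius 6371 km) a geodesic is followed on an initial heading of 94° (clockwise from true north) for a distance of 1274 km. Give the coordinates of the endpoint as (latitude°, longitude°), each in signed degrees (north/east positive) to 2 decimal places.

36.00°, -88.66°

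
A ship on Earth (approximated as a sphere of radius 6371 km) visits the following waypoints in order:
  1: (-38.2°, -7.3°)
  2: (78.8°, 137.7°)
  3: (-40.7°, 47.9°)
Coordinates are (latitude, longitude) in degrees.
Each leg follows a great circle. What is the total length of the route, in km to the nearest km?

29662 km

Leg 1→2: central angle 2.3916 rad, distance 15236.6 km.
Leg 2→3: central angle 2.2642 rad, distance 14425.3 km.
Total: 15236.6 + 14425.3 ≈ 29662 km.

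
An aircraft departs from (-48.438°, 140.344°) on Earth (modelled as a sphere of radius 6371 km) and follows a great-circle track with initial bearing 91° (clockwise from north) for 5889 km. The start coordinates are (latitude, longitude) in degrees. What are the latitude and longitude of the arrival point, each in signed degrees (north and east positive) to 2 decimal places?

Angular distance δ = d/R = 5889/6371 = 0.92434 rad; initial bearing θ = 1.5882 rad.
sin φ₂ = sin φ₁ cos δ + cos φ₁ sin δ cos θ = (-0.7482)(0.6024) + (0.6634)(0.7982)(-0.0175) = -0.4599, so φ₂ = -27.38°.
Δλ = atan2(sin θ sin δ cos φ₁, cos δ − sin φ₁ sin φ₂) = atan2(0.5295, 0.2582) = 64.004°.
λ₂ = 140.344° + 64.004° = 204.35° → -155.65° after wrapping to (−180°, 180°].

-27.38°, -155.65°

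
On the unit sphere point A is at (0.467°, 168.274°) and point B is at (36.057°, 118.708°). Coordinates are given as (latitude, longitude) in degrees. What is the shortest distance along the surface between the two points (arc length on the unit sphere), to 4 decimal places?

1.0132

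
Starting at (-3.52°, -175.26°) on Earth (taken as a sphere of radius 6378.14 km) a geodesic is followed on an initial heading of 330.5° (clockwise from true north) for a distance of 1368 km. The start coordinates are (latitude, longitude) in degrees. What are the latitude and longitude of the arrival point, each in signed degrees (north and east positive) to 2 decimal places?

Angular distance δ = d/R = 1368/6378.14 = 0.21448 rad; initial bearing θ = 5.7683 rad.
sin φ₂ = sin φ₁ cos δ + cos φ₁ sin δ cos θ = (-0.0614)(0.9771) + (0.9981)(0.2128)(0.8704) = 0.1249, so φ₂ = 7.18°.
Δλ = atan2(sin θ sin δ cos φ₁, cos δ − sin φ₁ sin φ₂) = atan2(-0.1046, 0.9848) = -6.064°.
λ₂ = -175.260° − 6.064° = -181.32° → 178.68° after wrapping to (−180°, 180°].

7.18°, 178.68°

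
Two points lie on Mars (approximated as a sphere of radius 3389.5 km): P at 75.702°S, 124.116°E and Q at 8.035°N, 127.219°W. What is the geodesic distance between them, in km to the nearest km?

6054 km

Let φ₁ = -1.3212 rad, φ₂ = 0.1402 rad, and Δλ = 1.8966 rad.
cos c = sin φ₁ sin φ₂ + cos φ₁ cos φ₂ cos Δλ = (-0.9690)(0.1398) + (0.2470)(0.9902)(-0.3200) = -0.21371,
so c = arccos(-0.21371) = 1.78617 rad.
Distance = R·c = 3389.5 × 1.7862 ≈ 6054 km.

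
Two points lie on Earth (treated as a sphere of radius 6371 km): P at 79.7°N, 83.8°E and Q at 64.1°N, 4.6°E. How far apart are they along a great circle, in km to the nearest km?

2878 km

In radians: φ₁ = 1.3910, φ₂ = 1.1188, Δλ = -79.200° = -1.3823 rad.
Haversine: a = sin²(Δφ/2) + cos φ₁ cos φ₂ sin²(Δλ/2) = 0.0184 + (0.1788)(0.4368)(0.4063) = 0.05015.
Central angle c = 2·arcsin(√a) = 0.45172 rad.
Distance = R·c = 6371 × 0.4517 ≈ 2878 km.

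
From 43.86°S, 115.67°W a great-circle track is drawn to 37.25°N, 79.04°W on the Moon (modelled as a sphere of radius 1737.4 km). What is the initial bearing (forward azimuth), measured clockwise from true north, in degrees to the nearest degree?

28°

Δλ = 36.630° = 0.6393 rad.
y = sin Δλ · cos φ₂ = (0.5966)(0.7960) = 0.4749
x = cos φ₁ sin φ₂ − sin φ₁ cos φ₂ cos Δλ = (0.7210)(0.6053) − (-0.6929)(0.7960)(0.8025) = 0.8791
θ = atan2(y, x) = 28.38°, so the bearing is 28°.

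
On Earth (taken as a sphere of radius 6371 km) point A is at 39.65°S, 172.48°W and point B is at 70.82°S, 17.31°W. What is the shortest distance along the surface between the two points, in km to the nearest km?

7572 km

Let φ₁ = -0.6920 rad, φ₂ = -1.2360 rad, and Δλ = 2.7082 rad.
Haversine: a = sin²(Δφ/2) + cos φ₁ cos φ₂ sin²(Δλ/2) = 0.0722 + (0.7700)(0.3285)(0.9538) = 0.31345.
Central angle c = 2·arcsin(√a) = 1.18845 rad.
Distance = R·c = 6371 × 1.1884 ≈ 7572 km.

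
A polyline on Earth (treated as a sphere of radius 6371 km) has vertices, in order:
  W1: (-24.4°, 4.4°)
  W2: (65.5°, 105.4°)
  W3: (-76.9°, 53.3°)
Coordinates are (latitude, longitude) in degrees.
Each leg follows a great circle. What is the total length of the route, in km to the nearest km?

29196 km

Leg W1→W2: central angle 2.0353 rad, distance 12966.8 km.
Leg W2→W3: central angle 2.5473 rad, distance 16228.8 km.
Total: 12966.8 + 16228.8 ≈ 29196 km.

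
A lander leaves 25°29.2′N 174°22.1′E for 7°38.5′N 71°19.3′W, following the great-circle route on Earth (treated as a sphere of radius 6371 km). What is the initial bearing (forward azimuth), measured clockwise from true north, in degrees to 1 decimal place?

71.9°

With φ₁ = 0.4448, φ₂ = 0.1334, Δλ = 1.9951 rad, the forward-azimuth formula gives
θ = atan2( sin Δλ cos φ₂ , cos φ₁ sin φ₂ − sin φ₁ cos φ₂ cos Δλ ) = atan2(0.9032, 0.2956) = 71.88°.
So the initial bearing is 71.9°.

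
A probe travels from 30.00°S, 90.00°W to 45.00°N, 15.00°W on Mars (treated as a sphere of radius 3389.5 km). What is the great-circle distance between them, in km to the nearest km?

5990 km

Let φ₁ = -0.5236 rad, φ₂ = 0.7854 rad, and Δλ = 1.3090 rad.
cos c = sin φ₁ sin φ₂ + cos φ₁ cos φ₂ cos Δλ = (-0.5000)(0.7071) + (0.8660)(0.7071)(0.2588) = -0.19506,
so c = arccos(-0.19506) = 1.76711 rad.
Distance = R·c = 3389.5 × 1.7671 ≈ 5990 km.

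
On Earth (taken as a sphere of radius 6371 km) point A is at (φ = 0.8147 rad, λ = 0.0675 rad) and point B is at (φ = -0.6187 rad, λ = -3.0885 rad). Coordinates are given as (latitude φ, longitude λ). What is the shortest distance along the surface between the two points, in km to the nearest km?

With latitudes φ₁ = 46.679°, φ₂ = -35.449° and longitude difference Δλ = 179.175°:
Haversine: a = sin²(Δφ/2) + cos φ₁ cos φ₂ sin²(Δλ/2) = 0.4315 + (0.6861)(0.8146)(0.9999) = 0.99040.
Central angle c = 2·arcsin(√a) = 2.94530 rad.
Distance = R·c = 6371 × 2.9453 ≈ 18764 km.

18764 km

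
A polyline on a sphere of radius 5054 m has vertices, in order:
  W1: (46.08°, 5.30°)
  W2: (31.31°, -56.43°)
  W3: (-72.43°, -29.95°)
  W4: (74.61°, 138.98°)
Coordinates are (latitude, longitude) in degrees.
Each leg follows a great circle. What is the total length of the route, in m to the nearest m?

Leg W1→W2: central angle 0.8566 rad, distance 4329.3 m.
Leg W2→W3: central angle 1.8386 rad, distance 9292.1 m.
Leg W3→W4: central angle 3.0750 rad, distance 15541.2 m.
Total: 4329.3 + 9292.1 + 15541.2 ≈ 29163 m.

29163 m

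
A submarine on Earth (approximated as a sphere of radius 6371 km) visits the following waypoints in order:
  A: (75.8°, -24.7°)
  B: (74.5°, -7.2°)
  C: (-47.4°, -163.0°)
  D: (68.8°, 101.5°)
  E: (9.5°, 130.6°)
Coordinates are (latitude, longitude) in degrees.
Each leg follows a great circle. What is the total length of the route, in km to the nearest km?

39261 km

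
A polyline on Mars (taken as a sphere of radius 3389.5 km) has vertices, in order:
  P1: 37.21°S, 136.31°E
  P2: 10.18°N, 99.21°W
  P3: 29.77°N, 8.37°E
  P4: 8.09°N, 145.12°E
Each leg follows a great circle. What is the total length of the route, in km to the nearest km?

Leg P1→P2: central angle 2.1539 rad, distance 7300.8 km.
Leg P2→P3: central angle 1.7419 rad, distance 5904.2 km.
Leg P3→P4: central angle 2.1605 rad, distance 7322.9 km.
Total: 7300.8 + 5904.2 + 7322.9 ≈ 20528 km.

20528 km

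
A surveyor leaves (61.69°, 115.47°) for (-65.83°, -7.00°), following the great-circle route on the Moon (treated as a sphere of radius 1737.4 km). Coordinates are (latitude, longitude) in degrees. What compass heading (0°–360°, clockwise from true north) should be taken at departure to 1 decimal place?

235.3°

With φ₁ = 1.0767, φ₂ = -1.1490, Δλ = -2.1375 rad, the forward-azimuth formula gives
θ = atan2( sin Δλ cos φ₂ , cos φ₁ sin φ₂ − sin φ₁ cos φ₂ cos Δλ ) = atan2(-0.3454, -0.2391) = -124.69°.
Adding 360° brings this into [0°, 360°): 235.3°.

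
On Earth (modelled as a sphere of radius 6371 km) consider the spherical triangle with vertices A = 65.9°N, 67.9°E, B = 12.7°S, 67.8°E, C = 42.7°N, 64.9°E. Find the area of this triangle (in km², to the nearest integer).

1120348 km²

Side lengths (central angles): a = 0.9680, b = 0.4060, c = 1.3718 rad; semiperimeter s = 1.3729.
By l'Huilier's theorem, tan(E/4) = √[tan(s/2) tan((s−a)/2) tan((s−b)/2) tan((s−c)/2)], giving spherical excess E = 0.0276 rad.
Area = E·R² = 0.0276 × (6371)² ≈ 1120348 km².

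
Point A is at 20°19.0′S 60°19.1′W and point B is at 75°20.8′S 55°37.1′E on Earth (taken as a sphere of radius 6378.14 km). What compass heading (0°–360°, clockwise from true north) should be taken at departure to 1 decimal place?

166.5°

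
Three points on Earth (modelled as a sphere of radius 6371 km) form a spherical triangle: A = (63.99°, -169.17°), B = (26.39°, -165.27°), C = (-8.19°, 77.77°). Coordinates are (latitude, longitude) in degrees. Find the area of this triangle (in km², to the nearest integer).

39049192 km²

Side lengths (central angles): a = 2.0548, b = 1.8734, c = 0.6577 rad; semiperimeter s = 2.2930.
By l'Huilier's theorem, tan(E/4) = √[tan(s/2) tan((s−a)/2) tan((s−b)/2) tan((s−c)/2)], giving spherical excess E = 0.9620 rad.
Area = E·R² = 0.9620 × (6371)² ≈ 39049192 km².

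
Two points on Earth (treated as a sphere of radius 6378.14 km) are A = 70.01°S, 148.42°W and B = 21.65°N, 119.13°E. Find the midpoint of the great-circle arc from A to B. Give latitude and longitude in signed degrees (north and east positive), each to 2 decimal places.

-30.31°, 139.60°

Central angle δ = 1.9394 rad. Interpolating on the sphere with fraction f = 0.5:
P = [sin((1−f)δ)·A + sin(fδ)·B] / sin δ = 0.8841·A + 0.8841·B in Cartesian coordinates,
giving P = (-0.6575, 0.5595, -0.5046), i.e. latitude -30.31°, longitude 139.60°.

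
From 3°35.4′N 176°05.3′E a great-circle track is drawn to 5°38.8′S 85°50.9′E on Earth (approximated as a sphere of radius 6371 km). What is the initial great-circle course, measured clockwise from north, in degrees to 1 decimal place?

264.4°

With φ₁ = 0.0627, φ₂ = -0.0986, Δλ = -1.5750 rad, the forward-azimuth formula gives
θ = atan2( sin Δλ cos φ₂ , cos φ₁ sin φ₂ − sin φ₁ cos φ₂ cos Δλ ) = atan2(-0.9951, -0.0979) = -95.62°.
Adding 360° brings this into [0°, 360°): 264.4°.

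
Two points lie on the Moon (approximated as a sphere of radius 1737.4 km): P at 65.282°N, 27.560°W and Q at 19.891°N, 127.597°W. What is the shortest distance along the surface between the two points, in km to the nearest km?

Let φ₁ = 1.1394 rad, φ₂ = 0.3472 rad, and Δλ = -1.7460 rad.
cos c = sin φ₁ sin φ₂ + cos φ₁ cos φ₂ cos Δλ = (0.9084)(0.3402) + (0.4182)(0.9403)(-0.1743) = 0.24053,
so c = arccos(0.24053) = 1.32789 rad.
Distance = R·c = 1737.4 × 1.3279 ≈ 2307 km.

2307 km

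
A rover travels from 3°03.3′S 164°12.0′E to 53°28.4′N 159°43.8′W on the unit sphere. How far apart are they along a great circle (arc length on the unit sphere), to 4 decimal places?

In radians: φ₁ = -0.0533, φ₂ = 0.9333, Δλ = 36.070° = 0.6295 rad.
cos c = sin φ₁ sin φ₂ + cos φ₁ cos φ₂ cos Δλ = (-0.0533)(0.8036) + (0.9986)(0.5952)(0.8083) = 0.43759,
so c = arccos(0.43759) = 1.11788 rad.
On the unit sphere the arc length equals the central angle: 1.1179.

1.1179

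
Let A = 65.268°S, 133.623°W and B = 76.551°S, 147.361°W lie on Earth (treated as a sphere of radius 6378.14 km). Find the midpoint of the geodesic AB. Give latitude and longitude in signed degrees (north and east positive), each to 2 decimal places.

The central angle between A and B is δ = 0.2107 rad.
With f = 0.5, the slerp weights are sin((1−f)δ)/sin δ = 0.5028 and sin(fδ)/sin δ = 0.5028.
Weighted sum of the unit vectors: (0.5028)·(-0.2886,-0.3029,-0.9083) + (0.5028)·(-0.1959,-0.1254,-0.9726) = (-0.2436, -0.2153, -0.9457).
Converting back: φ = atan2(z, √(x²+y²)) = -71.03°, λ = atan2(y, x) = -138.52°.

-71.03°, -138.52°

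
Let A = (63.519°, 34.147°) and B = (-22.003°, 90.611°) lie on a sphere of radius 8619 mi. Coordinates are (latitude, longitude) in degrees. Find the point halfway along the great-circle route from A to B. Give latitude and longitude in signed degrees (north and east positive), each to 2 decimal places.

The central angle between A and B is δ = 1.6779 rad.
With f = 0.5, the slerp weights are sin((1−f)δ)/sin δ = 0.7482 and sin(fδ)/sin δ = 0.7482.
Weighted sum of the unit vectors: (0.7482)·(0.3690,0.2503,0.8951) + (0.7482)·(-0.0099,0.9271,-0.3747) = (0.2687, 0.8810, 0.3894).
Converting back: φ = atan2(z, √(x²+y²)) = 22.92°, λ = atan2(y, x) = 73.04°.

22.92°, 73.04°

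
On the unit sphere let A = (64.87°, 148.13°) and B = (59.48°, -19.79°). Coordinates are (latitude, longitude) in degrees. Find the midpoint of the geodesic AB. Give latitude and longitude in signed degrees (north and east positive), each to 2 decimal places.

Central angle δ = 0.9655 rad. Interpolating on the sphere with fraction f = 0.5:
P = [sin((1−f)δ)·A + sin(fδ)·B] / sin δ = 0.5645·A + 0.5645·B in Cartesian coordinates,
giving P = (0.0662, 0.0295, 0.9974), i.e. latitude 85.85°, longitude 24.04°.

85.85°, 24.04°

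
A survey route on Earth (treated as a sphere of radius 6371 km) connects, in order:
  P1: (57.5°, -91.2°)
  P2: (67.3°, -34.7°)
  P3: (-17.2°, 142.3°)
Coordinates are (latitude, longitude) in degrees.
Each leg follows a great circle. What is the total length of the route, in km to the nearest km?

Leg P1→P2: central angle 0.4679 rad, distance 2981.2 km.
Leg P2→P3: central angle 2.2665 rad, distance 14440.0 km.
Total: 2981.2 + 14440.0 ≈ 17421 km.

17421 km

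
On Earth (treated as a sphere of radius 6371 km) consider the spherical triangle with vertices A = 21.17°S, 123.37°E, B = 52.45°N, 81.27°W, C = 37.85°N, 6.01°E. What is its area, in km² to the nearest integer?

Side lengths (central angles): a = 1.0364, b = 2.1652, c = 2.5029 rad; semiperimeter s = 2.8523.
By l'Huilier's theorem, tan(E/4) = √[tan(s/2) tan((s−a)/2) tan((s−b)/2) tan((s−c)/2)], giving spherical excess E = 2.5611 rad.
Area = E·R² = 2.5611 × (6371)² ≈ 103955644 km².

103955644 km²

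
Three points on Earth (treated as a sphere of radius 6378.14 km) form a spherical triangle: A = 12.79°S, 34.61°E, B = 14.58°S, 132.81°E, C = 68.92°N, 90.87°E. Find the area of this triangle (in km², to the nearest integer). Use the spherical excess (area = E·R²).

66561956 km²

Side lengths (central angles): a = 1.5468, b = 1.5825, c = 1.6498 rad; semiperimeter s = 2.3895.
By l'Huilier's theorem, tan(E/4) = √[tan(s/2) tan((s−a)/2) tan((s−b)/2) tan((s−c)/2)], giving spherical excess E = 1.6362 rad.
Area = E·R² = 1.6362 × (6378.14)² ≈ 66561956 km².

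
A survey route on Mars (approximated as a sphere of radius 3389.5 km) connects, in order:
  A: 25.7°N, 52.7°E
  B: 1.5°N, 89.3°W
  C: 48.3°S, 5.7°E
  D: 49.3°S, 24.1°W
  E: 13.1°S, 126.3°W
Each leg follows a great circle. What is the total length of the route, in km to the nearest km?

19884 km

Leg A→B: central angle 2.3440 rad, distance 7945.1 km.
Leg B→C: central angle 1.6484 rad, distance 5587.2 km.
Leg C→D: central angle 0.3408 rad, distance 1155.2 km.
Leg D→E: central angle 1.5332 rad, distance 5196.7 km.
Total: 7945.1 + 5587.2 + 1155.2 + 5196.7 ≈ 19884 km.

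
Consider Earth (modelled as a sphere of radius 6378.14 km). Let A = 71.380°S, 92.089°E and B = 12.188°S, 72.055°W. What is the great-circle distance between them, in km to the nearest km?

With latitudes φ₁ = -71.380°, φ₂ = -12.188° and longitude difference Δλ = -164.144°:
cos c = sin φ₁ sin φ₂ + cos φ₁ cos φ₂ cos Δλ = (-0.9477)(-0.2111) + (0.3193)(0.9775)(-0.9620) = -0.10015,
so c = arccos(-0.10015) = 1.67111 rad.
Distance = R·c = 6378.14 × 1.6711 ≈ 10659 km.

10659 km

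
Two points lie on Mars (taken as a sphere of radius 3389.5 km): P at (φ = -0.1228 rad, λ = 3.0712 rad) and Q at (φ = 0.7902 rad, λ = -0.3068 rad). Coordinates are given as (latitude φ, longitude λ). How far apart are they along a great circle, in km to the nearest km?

8282 km

Let φ₁ = -0.1228 rad, φ₂ = 0.7902 rad, and Δλ = 2.9052 rad.
Haversine: a = sin²(Δφ/2) + cos φ₁ cos φ₂ sin²(Δλ/2) = 0.1943 + (0.9925)(0.7037)(0.9861) = 0.88300.
Central angle c = 2·arcsin(√a) = 2.44340 rad.
Distance = R·c = 3389.5 × 2.4434 ≈ 8282 km.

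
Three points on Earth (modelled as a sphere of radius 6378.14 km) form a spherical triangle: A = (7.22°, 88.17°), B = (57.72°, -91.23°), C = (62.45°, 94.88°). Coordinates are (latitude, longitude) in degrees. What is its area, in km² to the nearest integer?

2643586 km²

Side lengths (central angles): a = 1.0426, b = 0.9678, c = 2.0081 rad; semiperimeter s = 2.0093.
By l'Huilier's theorem, tan(E/4) = √[tan(s/2) tan((s−a)/2) tan((s−b)/2) tan((s−c)/2)], giving spherical excess E = 0.0650 rad.
Area = E·R² = 0.0650 × (6378.14)² ≈ 2643586 km².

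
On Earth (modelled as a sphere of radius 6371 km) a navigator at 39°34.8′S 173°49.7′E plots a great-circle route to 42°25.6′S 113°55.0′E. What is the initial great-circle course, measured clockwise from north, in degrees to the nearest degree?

Δλ = -59.912° = -1.0457 rad.
y = sin Δλ · cos φ₂ = (-0.8653)(0.7381) = -0.6387
x = cos φ₁ sin φ₂ − sin φ₁ cos φ₂ cos Δλ = (0.7707)(-0.6746) − (-0.6372)(0.7381)(0.5013) = -0.2842
θ = atan2(y, x) = -113.99°; adding 360° gives 246°.

246°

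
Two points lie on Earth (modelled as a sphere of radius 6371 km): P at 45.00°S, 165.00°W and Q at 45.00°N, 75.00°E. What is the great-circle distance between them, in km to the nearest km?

15411 km

With latitudes φ₁ = -45.000°, φ₂ = 45.000° and longitude difference Δλ = -120.000°:
cos c = sin φ₁ sin φ₂ + cos φ₁ cos φ₂ cos Δλ = (-0.7071)(0.7071) + (0.7071)(0.7071)(-0.5000) = -0.75000,
so c = arccos(-0.75000) = 2.41886 rad.
Distance = R·c = 6371 × 2.4189 ≈ 15411 km.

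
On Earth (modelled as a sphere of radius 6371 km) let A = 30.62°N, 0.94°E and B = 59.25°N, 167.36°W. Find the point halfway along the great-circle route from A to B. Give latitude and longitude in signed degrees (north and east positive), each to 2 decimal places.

74.70°, -15.13°

The central angle between A and B is δ = 1.5639 rad.
With f = 0.5, the slerp weights are sin((1−f)δ)/sin δ = 0.7047 and sin(fδ)/sin δ = 0.7047.
Weighted sum of the unit vectors: (0.7047)·(0.8604,0.0141,0.5093) + (0.7047)·(-0.4989,-0.1119,0.8594) = (0.2548, -0.0689, 0.9645).
Converting back: φ = atan2(z, √(x²+y²)) = 74.70°, λ = atan2(y, x) = -15.13°.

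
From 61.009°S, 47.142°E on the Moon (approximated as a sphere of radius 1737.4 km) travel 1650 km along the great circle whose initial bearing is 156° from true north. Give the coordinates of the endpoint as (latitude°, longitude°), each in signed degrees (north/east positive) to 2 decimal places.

-60.35°, -174.82°

Angular distance δ = d/R = 1650/1737.4 = 0.94969 rad; initial bearing θ = 2.7227 rad.
sin φ₂ = sin φ₁ cos δ + cos φ₁ sin δ cos θ = (-0.8747)(0.5819) + (0.4847)(0.8132)(-0.9135) = -0.8691, so φ₂ = -60.35°.
Δλ = atan2(sin θ sin δ cos φ₁, cos δ − sin φ₁ sin φ₂) = atan2(0.1603, -0.1783) = 138.033°.
λ₂ = 47.142° + 138.033° = 185.18° → -174.82° after wrapping to (−180°, 180°].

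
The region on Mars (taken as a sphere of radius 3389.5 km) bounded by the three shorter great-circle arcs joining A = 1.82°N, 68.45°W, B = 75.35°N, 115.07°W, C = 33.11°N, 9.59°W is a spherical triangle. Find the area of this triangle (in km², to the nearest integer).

8145675 km²

Side lengths (central angles): a = 1.0793, b = 1.1037, c = 1.3650 rad; semiperimeter s = 1.7740.
By l'Huilier's theorem, tan(E/4) = √[tan(s/2) tan((s−a)/2) tan((s−b)/2) tan((s−c)/2)], giving spherical excess E = 0.7090 rad.
Area = E·R² = 0.7090 × (3389.5)² ≈ 8145675 km².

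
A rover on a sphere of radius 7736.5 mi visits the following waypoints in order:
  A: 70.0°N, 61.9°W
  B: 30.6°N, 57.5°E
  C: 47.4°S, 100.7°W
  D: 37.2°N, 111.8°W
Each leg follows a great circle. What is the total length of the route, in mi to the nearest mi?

42126 mi

Leg A→B: central angle 1.2304 rad, distance 9519.3 mi.
Leg B→C: central angle 2.7279 rad, distance 21104.6 mi.
Leg C→D: central angle 1.4867 rad, distance 11501.7 mi.
Total: 9519.3 + 21104.6 + 11501.7 ≈ 42126 mi.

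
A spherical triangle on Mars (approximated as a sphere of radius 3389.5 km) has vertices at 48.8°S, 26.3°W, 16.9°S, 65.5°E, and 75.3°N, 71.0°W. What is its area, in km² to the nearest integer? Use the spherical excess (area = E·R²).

Side lengths (central angles): a = 2.0458, b = 2.2256, c = 1.3705 rad; semiperimeter s = 2.8209.
By l'Huilier's theorem, tan(E/4) = √[tan(s/2) tan((s−a)/2) tan((s−b)/2) tan((s−c)/2)], giving spherical excess E = 2.7675 rad.
Area = E·R² = 2.7675 × (3389.5)² ≈ 31795069 km².

31795069 km²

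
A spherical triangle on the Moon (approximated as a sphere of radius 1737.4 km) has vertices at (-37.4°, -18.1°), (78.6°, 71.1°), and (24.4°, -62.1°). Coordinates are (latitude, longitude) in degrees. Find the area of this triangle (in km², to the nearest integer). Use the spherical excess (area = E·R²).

3543334 km²

Side lengths (central angles): a = 1.2852, b = 1.2979, c = 2.2058 rad; semiperimeter s = 2.3945.
By l'Huilier's theorem, tan(E/4) = √[tan(s/2) tan((s−a)/2) tan((s−b)/2) tan((s−c)/2)], giving spherical excess E = 1.1738 rad.
Area = E·R² = 1.1738 × (1737.4)² ≈ 3543334 km².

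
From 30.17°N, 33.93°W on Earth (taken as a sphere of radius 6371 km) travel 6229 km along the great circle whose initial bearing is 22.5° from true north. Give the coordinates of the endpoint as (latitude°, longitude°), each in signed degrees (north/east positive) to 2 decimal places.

Angular distance δ = d/R = 6229/6371 = 0.97771 rad; initial bearing θ = 0.3927 rad.
sin φ₂ = sin φ₁ cos δ + cos φ₁ sin δ cos θ = (0.5026)(0.5589) + (0.8645)(0.8292)(0.9239) = 0.9432, so φ₂ = 70.60°.
Δλ = atan2(sin θ sin δ cos φ₁, cos δ − sin φ₁ sin φ₂) = atan2(0.2743, 0.0849) = 72.806°.
λ₂ = -33.930° + 72.806° = 38.88°.

70.60°, 38.88°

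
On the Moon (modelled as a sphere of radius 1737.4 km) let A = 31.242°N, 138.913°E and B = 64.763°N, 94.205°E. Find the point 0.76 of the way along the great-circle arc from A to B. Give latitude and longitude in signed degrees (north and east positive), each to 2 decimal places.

Central angle δ = 0.7551 rad. Interpolating on the sphere with fraction f = 0.76:
P = [sin((1−f)δ)·A + sin(fδ)·B] / sin δ = 0.2630·A + 0.7921·B in Cartesian coordinates,
giving P = (-0.1942, 0.4846, 0.8529), i.e. latitude 58.53°, longitude 111.84°.

58.53°, 111.84°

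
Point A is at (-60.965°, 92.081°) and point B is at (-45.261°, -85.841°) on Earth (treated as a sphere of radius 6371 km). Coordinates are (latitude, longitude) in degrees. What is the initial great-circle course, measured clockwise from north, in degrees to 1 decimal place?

With φ₁ = -1.0640, φ₂ = -0.7900, Δλ = -3.1053 rad, the forward-azimuth formula gives
θ = atan2( sin Δλ cos φ₂ , cos φ₁ sin φ₂ − sin φ₁ cos φ₂ cos Δλ ) = atan2(-0.0255, -0.9598) = -178.48°.
Adding 360° brings this into [0°, 360°): 181.5°.

181.5°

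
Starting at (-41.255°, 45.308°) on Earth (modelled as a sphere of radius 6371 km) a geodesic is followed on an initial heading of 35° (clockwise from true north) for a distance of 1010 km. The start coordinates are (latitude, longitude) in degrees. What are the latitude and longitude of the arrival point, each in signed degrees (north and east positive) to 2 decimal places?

-33.64°, 51.55°

Angular distance δ = d/R = 1010/6371 = 0.15853 rad; initial bearing θ = 0.6109 rad.
sin φ₂ = sin φ₁ cos δ + cos φ₁ sin δ cos θ = (-0.6594)(0.9875) + (0.7518)(0.1579)(0.8192) = -0.5539, so φ₂ = -33.64°.
Δλ = atan2(sin θ sin δ cos φ₁, cos δ − sin φ₁ sin φ₂) = atan2(0.0681, 0.6222) = 6.244°.
λ₂ = 45.308° + 6.244° = 51.55°.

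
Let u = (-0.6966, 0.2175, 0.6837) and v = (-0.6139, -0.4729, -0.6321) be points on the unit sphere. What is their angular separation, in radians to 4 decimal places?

1.6784 rad

u·v = -0.1074; |u| = 1.0000, |v| = 1.0000.
cos θ = (u·v)/(|u||v|) = -0.1074, so θ = 1.6784 rad.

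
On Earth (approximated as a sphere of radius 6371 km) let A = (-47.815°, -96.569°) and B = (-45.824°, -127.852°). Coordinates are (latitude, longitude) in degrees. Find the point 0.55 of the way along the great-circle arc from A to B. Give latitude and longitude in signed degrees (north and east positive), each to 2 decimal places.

-47.78°, -114.09°

The central angle between A and B is δ = 0.3727 rad.
With f = 0.55, the slerp weights are sin((1−f)δ)/sin δ = 0.4584 and sin(fδ)/sin δ = 0.5590.
Weighted sum of the unit vectors: (0.4584)·(-0.0768,-0.6671,-0.7410) + (0.5590)·(-0.4276,-0.5502,-0.7172) = (-0.2743, -0.6134, -0.7406).
Converting back: φ = atan2(z, √(x²+y²)) = -47.78°, λ = atan2(y, x) = -114.09°.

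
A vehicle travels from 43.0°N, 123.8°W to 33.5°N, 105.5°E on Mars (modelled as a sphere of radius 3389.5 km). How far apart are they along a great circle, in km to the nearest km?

In radians: φ₁ = 0.7505, φ₂ = 0.5847, Δλ = -130.700° = -2.2811 rad.
cos c = sin φ₁ sin φ₂ + cos φ₁ cos φ₂ cos Δλ = (0.6820)(0.5519) + (0.7314)(0.8339)(-0.6521) = -0.02127,
so c = arccos(-0.02127) = 1.59207 rad.
Distance = R·c = 3389.5 × 1.5921 ≈ 5396 km.

5396 km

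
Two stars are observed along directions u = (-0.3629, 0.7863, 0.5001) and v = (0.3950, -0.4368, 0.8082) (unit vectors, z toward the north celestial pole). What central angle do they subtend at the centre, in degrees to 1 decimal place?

94.7°

u·v = -0.0826; |u| = 1.0000, |v| = 1.0000.
cos θ = (u·v)/(|u||v|) = -0.0826, so θ = 94.7°.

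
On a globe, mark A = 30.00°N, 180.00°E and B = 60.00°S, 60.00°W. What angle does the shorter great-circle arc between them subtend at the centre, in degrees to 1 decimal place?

Let φ₁ = 0.5236 rad, φ₂ = -1.0472 rad, and Δλ = 2.0944 rad.
cos c = sin φ₁ sin φ₂ + cos φ₁ cos φ₂ cos Δλ = (0.5000)(-0.8660) + (0.8660)(0.5000)(-0.5000) = -0.64952,
so c = arccos(-0.64952) = 2.27775 rad.
So the angular separation is 130.5°.

130.5°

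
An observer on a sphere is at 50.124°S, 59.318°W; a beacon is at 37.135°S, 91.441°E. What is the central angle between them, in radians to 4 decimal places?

1.5535 rad

Let φ₁ = -0.8748 rad, φ₂ = -0.6481 rad, and Δλ = 2.6312 rad.
cos c = sin φ₁ sin φ₂ + cos φ₁ cos φ₂ cos Δλ = (-0.7674)(-0.6037) + (0.6411)(0.7972)(-0.8726) = 0.01731,
so c = arccos(0.01731) = 1.55349 rad.
So the angular separation is 1.5535 rad.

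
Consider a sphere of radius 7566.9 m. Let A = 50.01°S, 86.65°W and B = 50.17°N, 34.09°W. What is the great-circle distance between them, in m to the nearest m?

With latitudes φ₁ = -50.010°, φ₂ = 50.170° and longitude difference Δλ = 52.560°:
cos c = sin φ₁ sin φ₂ + cos φ₁ cos φ₂ cos Δλ = (-0.7662)(0.7679) + (0.6427)(0.6405)(0.6079) = -0.33813,
so c = arccos(-0.33813) = 1.91572 rad.
Distance = R·c = 7566.9 × 1.9157 ≈ 14496 m.

14496 m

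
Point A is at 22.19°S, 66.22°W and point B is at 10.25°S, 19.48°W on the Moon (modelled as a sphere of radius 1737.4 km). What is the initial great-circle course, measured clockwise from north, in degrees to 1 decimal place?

With φ₁ = -0.3873, φ₂ = -0.1789, Δλ = 0.8158 rad, the forward-azimuth formula gives
θ = atan2( sin Δλ cos φ₂ , cos φ₁ sin φ₂ − sin φ₁ cos φ₂ cos Δλ ) = atan2(0.7166, 0.0899) = 82.85°.
So the initial bearing is 82.8°.

82.8°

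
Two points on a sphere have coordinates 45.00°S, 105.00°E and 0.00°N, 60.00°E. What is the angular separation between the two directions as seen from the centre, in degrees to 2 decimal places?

With latitudes φ₁ = -45.000°, φ₂ = 0.000° and longitude difference Δλ = -45.000°:
Haversine: a = sin²(Δφ/2) + cos φ₁ cos φ₂ sin²(Δλ/2) = 0.1464 + (0.7071)(1.0000)(0.1464) = 0.25000.
Central angle c = 2·arcsin(√a) = 1.04720 rad.
So the angular separation is 60.00°.

60.00°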